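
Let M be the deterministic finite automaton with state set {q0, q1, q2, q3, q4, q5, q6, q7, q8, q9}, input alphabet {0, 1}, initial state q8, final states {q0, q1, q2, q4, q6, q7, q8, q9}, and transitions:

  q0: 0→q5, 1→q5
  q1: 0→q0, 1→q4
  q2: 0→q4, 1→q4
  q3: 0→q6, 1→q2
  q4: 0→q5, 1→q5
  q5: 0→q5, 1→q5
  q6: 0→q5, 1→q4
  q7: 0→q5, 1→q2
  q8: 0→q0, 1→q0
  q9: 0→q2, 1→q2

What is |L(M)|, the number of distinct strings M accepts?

The useful subgraph on states {q0, q8} is acyclic, so L(M) is finite; the longest accepting path visits 2 useful states, giving maximum string length 1.
Counting accepting paths from q8 by length: 1 of length 0, 2 of length 1. Total 3.

3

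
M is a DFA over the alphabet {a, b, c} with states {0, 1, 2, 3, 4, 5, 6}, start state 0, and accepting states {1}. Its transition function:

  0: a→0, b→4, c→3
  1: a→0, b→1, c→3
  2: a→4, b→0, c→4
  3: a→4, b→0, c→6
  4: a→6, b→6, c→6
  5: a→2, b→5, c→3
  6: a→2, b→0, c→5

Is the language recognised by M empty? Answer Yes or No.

The states reachable from the start state are {0, 2, 3, 4, 5, 6}.
None of the accepting states {1} is reachable, so no string is accepted and L(M) = ∅.

Yes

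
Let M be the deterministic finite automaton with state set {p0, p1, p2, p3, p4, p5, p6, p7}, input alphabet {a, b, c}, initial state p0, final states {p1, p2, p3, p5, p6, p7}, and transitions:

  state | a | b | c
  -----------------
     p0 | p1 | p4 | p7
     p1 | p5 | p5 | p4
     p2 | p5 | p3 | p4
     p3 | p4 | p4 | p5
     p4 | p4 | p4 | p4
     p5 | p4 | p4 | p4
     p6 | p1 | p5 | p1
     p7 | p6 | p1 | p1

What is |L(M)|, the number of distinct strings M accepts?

The useful subgraph on states {p0, p1, p5, p6, p7} is acyclic, so L(M) is finite; the longest accepting path visits 5 useful states, giving maximum string length 4.
Counting accepting paths from p0 by length: 2 of length 1, 5 of length 2, 7 of length 3, 4 of length 4. Total 18.

18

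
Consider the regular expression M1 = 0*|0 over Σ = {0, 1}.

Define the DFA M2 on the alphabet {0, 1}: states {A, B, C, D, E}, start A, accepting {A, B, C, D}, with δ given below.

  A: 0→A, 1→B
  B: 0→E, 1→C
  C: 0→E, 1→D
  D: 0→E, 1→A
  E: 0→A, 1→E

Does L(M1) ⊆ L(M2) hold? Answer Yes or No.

Converting the expression M1 to a DFA (subset construction, then merging equivalent states) gives the minimal DFA with states {r0, r1}, start state r0, accepting states {r0} and transitions r0: 0→r0, 1→r1; r1: 0→r1, 1→r1.
Exploring the product automaton M1 × M2 from the start pair (r0, A), following both machines on each input symbol, reaches 6 state pairs: (r0, A), (r1, B), (r1, E), (r1, C), (r1, A), (r1, D).
M1 accepts in {r0} and M2 accepts in {A, B, C, D}. The reachable pairs whose M1-component is accepting are (r0, A); in each of them the M2-component is accepting too, so the product for L(M1) \ L(M2) (M1-component accepting, M2-component rejecting) has no reachable accepting pair and the difference is empty.
Hence every string in L(M1) is also in L(M2).

Yes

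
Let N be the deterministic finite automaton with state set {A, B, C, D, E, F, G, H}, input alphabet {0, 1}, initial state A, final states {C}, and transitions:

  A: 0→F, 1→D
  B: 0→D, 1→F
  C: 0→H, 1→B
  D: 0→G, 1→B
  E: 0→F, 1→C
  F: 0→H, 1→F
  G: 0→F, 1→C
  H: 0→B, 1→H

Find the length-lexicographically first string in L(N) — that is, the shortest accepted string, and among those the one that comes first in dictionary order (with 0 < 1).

101

A breadth-first search from A reaches an accepting state first via the path A → D → G → C on input 101.
No string of length < 3 is accepted (BFS exhausts all shorter strings without reaching an accepting state), and 101 is the lexicographically least accepting string of length 3.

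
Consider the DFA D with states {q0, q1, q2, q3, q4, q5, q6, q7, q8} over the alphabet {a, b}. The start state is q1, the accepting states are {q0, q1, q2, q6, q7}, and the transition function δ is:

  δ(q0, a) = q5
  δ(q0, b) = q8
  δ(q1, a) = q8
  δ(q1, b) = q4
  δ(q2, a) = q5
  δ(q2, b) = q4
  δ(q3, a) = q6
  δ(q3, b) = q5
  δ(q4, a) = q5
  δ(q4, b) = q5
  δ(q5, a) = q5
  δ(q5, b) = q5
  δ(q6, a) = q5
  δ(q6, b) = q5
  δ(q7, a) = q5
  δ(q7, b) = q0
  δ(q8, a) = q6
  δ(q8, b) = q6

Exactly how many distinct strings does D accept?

3

The useful subgraph on states {q1, q6, q8} is acyclic, so L(D) is finite; the longest accepting path visits 3 useful states, giving maximum string length 2.
Counting accepting paths from q1 by length: 1 of length 0, 2 of length 2. Total 3.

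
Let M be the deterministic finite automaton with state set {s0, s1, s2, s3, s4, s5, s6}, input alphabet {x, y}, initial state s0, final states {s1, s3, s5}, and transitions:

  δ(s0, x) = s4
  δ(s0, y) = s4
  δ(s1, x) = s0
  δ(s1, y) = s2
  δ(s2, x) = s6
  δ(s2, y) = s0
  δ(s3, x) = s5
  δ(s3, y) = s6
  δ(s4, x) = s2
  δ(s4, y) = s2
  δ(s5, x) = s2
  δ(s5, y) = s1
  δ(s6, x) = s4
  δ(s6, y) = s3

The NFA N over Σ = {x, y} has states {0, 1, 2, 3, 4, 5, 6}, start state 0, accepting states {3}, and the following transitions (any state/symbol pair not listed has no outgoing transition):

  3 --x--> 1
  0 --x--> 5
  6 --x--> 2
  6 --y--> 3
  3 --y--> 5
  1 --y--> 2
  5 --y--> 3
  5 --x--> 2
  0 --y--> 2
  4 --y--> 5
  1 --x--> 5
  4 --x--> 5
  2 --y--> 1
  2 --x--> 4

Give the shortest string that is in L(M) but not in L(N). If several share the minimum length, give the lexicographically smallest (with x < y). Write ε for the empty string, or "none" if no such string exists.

xxxy

The string xxxy is accepted by M but not by N.
No shorter string lies in the difference, and xxxy is the lexicographically first length-4 string in L(M) \ L(N).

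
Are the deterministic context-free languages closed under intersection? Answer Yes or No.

DCFLs are closed under complement (normalise the DPDA to read all of its input, then flip the verdict). If they were also closed under intersection, De Morgan would make them closed under union; but {aⁿbⁿ : n≥0} and {aⁿb²ⁿ : n≥0} are DCFLs (push the a's; pop one per b, respectively one per two b's) whose union no deterministic PDA accepts: a DPDA for it would have a single run on aⁿb²ⁿ, accepting after the prefix aⁿbⁿ and accepting again after n more b's; an ordinary PDA that simulates it on a's and b's and, at any moment when it is accepting, may switch to reading only a fresh letter c while feeding each c to the simulation as a b, would accept aⁱbʲcᵏ (k≥1) exactly when both aⁱbʲ and aⁱbʲ⁺ᵏ are in the language, i.e. its language intersected with the regular set a*b*c⁺ would be exactly {aⁿbⁿcⁿ : n≥1} — impossible, since context-free languages are closed under intersection with regular sets and {aⁿbⁿcⁿ} is not context-free.

No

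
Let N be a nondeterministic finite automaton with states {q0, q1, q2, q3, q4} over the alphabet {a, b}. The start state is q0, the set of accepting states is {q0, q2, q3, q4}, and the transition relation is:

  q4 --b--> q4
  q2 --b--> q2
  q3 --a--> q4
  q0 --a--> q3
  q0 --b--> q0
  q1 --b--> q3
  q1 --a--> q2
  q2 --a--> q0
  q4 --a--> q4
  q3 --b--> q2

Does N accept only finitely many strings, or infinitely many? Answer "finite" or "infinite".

infinite

State q0 is reachable from the start and can reach an accepting state, and it lies on the cycle q0 → q0.
Traversing that cycle any number of times yields accepted strings of unbounded length, so the language is infinite.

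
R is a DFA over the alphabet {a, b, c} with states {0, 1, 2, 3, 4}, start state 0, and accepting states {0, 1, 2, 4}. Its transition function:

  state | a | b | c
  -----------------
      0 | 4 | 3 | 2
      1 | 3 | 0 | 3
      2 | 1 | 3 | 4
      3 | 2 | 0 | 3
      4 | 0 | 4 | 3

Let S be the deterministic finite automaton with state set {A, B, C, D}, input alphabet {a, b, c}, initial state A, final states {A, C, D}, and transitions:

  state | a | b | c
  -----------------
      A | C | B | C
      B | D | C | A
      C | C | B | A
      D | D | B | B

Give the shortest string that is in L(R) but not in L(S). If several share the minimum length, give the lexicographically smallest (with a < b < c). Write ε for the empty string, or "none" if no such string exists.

The string ab is accepted by R but not by S.
No shorter string lies in the difference, and ab is the lexicographically first length-2 string in L(R) \ L(S).

ab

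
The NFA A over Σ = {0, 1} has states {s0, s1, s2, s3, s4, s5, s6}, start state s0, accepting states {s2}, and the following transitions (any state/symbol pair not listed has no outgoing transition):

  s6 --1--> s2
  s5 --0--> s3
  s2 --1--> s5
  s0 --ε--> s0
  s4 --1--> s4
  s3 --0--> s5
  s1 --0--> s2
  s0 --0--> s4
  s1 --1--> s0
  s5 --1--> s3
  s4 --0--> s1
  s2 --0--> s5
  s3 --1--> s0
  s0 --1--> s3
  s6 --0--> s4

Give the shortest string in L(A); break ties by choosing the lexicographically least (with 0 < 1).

000

A breadth-first search from s0 reaches an accepting state first via the path s0 → s4 → s1 → s2 on input 000.
No string of length < 3 is accepted (BFS exhausts all shorter strings without reaching an accepting state), and 000 is the lexicographically least accepting string of length 3.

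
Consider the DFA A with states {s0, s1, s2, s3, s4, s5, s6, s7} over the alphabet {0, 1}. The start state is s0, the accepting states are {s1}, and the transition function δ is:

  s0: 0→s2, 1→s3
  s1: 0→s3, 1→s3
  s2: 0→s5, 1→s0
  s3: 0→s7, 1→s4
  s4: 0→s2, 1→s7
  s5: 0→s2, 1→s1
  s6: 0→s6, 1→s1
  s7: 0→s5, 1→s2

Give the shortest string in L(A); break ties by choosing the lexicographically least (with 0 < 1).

001

A breadth-first search from s0 reaches an accepting state first via the path s0 → s2 → s5 → s1 on input 001.
No string of length < 3 is accepted (BFS exhausts all shorter strings without reaching an accepting state), and 001 is the lexicographically least accepting string of length 3.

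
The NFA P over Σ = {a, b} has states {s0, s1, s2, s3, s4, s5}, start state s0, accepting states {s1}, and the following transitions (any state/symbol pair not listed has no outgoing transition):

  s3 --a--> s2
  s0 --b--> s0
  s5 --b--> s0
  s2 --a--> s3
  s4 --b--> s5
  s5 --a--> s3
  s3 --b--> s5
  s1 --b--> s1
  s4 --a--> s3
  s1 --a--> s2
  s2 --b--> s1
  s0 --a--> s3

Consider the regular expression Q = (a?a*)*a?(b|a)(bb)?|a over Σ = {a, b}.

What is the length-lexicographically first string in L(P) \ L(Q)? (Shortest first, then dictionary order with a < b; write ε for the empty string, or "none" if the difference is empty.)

The string baab is accepted by P but not by Q.
No shorter string lies in the difference, and baab is the lexicographically first length-4 string in L(P) \ L(Q).

baab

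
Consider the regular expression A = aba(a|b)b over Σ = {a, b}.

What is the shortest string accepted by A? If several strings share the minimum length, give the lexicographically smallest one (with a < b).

By inspection of the expression, no string of length less than 5 matches, and abaab is the lexicographically first match of length 5.

abaab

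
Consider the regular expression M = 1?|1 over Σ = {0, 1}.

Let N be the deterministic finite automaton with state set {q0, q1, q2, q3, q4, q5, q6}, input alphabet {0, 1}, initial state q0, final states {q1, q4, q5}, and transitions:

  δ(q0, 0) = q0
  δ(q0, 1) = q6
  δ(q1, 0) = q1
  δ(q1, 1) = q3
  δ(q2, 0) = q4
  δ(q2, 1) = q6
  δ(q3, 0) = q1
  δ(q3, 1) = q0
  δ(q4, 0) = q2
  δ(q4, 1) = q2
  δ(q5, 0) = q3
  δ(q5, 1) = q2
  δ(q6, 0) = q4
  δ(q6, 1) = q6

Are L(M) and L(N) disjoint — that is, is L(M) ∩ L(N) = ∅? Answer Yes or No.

Converting the expression M to a DFA (subset construction, then merging equivalent states) gives the minimal DFA with states {m0, m1, m2}, start state m0, accepting states {m0, m2} and transitions m0: 0→m1, 1→m2; m1: 0→m1, 1→m1; m2: 0→m1, 1→m1.
Exploring the product automaton M × N from the start pair (m0, q0), following both machines on each input symbol, reaches 6 state pairs: (m0, q0), (m1, q0), (m2, q6), (m1, q6), (m1, q4), (m1, q2).
M accepts in {m0, m2} and N accepts in {q1, q4, q5}; no reachable pair has both components accepting, so no string drives both machines to acceptance simultaneously and L(M) ∩ L(N) = ∅.
So no string is accepted by both, and the intersection is empty.

Yes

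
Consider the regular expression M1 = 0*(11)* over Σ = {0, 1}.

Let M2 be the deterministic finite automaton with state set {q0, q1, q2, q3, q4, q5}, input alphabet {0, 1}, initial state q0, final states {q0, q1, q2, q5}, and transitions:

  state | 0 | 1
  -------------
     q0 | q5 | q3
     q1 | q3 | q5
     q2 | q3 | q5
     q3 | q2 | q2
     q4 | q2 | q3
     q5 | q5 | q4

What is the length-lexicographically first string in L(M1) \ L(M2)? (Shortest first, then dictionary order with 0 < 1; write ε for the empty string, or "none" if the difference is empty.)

The string 011 is accepted by M1 but not by M2.
No shorter string lies in the difference, and 011 is the lexicographically first length-3 string in L(M1) \ L(M2).

011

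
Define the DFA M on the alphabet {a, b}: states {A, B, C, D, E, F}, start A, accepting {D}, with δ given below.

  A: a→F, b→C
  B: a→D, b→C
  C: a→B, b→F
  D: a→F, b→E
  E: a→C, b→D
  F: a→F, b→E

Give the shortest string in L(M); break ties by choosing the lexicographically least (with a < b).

A breadth-first search from A reaches an accepting state first via the path A → F → E → D on input abb.
No string of length < 3 is accepted (BFS exhausts all shorter strings without reaching an accepting state), and abb is the lexicographically least accepting string of length 3.

abb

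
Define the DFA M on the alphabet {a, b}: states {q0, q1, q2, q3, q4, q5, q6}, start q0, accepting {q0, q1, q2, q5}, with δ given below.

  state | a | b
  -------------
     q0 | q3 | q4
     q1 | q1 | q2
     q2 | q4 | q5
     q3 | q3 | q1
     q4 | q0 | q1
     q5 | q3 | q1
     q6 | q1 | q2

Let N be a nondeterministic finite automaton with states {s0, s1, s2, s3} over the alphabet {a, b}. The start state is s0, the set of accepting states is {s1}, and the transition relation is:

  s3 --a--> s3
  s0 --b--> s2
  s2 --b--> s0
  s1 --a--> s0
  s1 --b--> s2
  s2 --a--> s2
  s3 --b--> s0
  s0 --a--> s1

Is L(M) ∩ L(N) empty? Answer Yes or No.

No

The string bba is accepted by both M and N.
Hence L(M) ∩ L(N) ≠ ∅.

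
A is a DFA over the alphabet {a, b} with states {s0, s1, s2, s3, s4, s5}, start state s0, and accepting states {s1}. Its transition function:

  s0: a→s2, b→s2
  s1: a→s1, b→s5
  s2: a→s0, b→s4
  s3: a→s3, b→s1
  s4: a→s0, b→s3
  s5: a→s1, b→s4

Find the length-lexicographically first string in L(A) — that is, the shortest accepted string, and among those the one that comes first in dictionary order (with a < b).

A breadth-first search from s0 reaches an accepting state first via the path s0 → s2 → s4 → s3 → s1 on input abbb.
No string of length < 4 is accepted (BFS exhausts all shorter strings without reaching an accepting state), and abbb is the lexicographically least accepting string of length 4.

abbb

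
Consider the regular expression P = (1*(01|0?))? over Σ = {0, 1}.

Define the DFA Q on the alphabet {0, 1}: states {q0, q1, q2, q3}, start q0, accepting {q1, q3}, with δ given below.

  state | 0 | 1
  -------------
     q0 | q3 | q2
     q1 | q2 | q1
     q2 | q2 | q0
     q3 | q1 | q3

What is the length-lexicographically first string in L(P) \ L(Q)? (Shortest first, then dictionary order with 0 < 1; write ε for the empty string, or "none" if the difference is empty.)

The empty string ε is accepted by P but not by Q.
Since ε is the unique shortest string, it is the required witness.

ε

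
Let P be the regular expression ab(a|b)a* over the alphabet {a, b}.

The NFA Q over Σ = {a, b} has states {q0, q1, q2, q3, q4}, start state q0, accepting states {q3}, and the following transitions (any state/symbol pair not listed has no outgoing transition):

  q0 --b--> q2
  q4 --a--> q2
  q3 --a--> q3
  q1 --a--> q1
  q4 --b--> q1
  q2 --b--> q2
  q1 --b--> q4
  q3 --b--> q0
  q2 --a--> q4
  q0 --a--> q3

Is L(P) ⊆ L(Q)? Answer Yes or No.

The string abb is in L(P) but not in L(Q).
So L(P) ⊄ L(Q).

No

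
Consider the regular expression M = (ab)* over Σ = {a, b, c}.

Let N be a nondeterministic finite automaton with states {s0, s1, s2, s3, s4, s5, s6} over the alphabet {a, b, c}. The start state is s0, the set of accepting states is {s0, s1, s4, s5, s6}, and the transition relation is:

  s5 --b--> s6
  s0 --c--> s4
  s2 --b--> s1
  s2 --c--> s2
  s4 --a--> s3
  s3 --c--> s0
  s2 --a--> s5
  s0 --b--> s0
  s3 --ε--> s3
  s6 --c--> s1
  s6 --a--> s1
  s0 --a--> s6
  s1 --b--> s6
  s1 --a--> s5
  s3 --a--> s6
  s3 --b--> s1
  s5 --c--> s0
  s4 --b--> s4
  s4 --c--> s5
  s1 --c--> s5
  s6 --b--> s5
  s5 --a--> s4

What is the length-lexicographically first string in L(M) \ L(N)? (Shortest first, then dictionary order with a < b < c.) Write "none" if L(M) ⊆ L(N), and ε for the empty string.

Converting the expression M to a DFA (subset construction, then merging equivalent states) gives the minimal DFA with states {m0, m1, m2}, start state m0, accepting states {m0} and transitions m0: a→m1, b→m2, c→m2; m1: a→m2, b→m0, c→m2; m2: a→m2, b→m2, c→m2.
Exploring the product automaton M × N from the start pair (m0, s0), following both machines on each input symbol, reaches 16 state pairs: (m0, s0), (m1, s6), (m2, s0), (m2, s4), (m2, s1), (m0, s5), (m2, s6), (m2, s3), (m2, s5), (m1, s4), (m0, s4), (m1, s3), (m0, s1), (m1, s5), (m0, s6), (m1, s1).
M accepts in {m0} and N accepts in {s0, s1, s4, s5, s6}. The reachable pairs whose M-component is accepting are (m0, s0), (m0, s5), (m0, s4), (m0, s1), (m0, s6); in each of them the N-component is accepting too, so the product for L(M) \ L(N) (M-component accepting, N-component rejecting) has no reachable accepting pair and the difference is empty.
So every string accepted by M is also accepted by N: L(M) \ L(N) = ∅ and there is no such string.

none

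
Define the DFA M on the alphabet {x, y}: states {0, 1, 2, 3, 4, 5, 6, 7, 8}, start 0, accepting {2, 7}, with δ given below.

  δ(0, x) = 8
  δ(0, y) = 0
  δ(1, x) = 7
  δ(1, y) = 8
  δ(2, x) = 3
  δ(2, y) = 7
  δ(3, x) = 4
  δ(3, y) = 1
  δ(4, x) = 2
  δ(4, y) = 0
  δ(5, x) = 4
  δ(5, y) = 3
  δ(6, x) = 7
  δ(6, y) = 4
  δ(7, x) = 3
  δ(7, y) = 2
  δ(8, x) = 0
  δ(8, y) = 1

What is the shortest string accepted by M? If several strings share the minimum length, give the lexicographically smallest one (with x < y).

xyx

A breadth-first search from 0 reaches an accepting state first via the path 0 → 8 → 1 → 7 on input xyx.
No string of length < 3 is accepted (BFS exhausts all shorter strings without reaching an accepting state), and xyx is the lexicographically least accepting string of length 3.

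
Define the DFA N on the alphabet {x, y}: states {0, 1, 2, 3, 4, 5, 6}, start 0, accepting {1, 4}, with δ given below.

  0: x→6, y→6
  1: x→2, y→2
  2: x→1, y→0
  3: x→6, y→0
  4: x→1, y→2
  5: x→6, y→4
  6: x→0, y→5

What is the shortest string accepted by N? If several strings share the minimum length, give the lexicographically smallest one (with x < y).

xyy

A breadth-first search from 0 reaches an accepting state first via the path 0 → 6 → 5 → 4 on input xyy.
No string of length < 3 is accepted (BFS exhausts all shorter strings without reaching an accepting state), and xyy is the lexicographically least accepting string of length 3.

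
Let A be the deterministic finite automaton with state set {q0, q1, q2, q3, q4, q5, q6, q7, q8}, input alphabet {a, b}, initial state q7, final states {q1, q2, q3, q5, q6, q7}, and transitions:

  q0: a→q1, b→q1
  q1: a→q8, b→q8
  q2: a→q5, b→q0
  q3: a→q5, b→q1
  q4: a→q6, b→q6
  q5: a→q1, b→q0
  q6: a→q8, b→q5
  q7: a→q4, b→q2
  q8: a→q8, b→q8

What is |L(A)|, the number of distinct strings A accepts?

The useful subgraph on states {q0, q1, q2, q4, q5, q6, q7} is acyclic, so L(A) is finite; the longest accepting path visits 6 useful states, giving maximum string length 5.
Counting accepting paths from q7 by length: 1 of length 0, 1 of length 1, 3 of length 2, 5 of length 3, 4 of length 4, 4 of length 5. Total 18.

18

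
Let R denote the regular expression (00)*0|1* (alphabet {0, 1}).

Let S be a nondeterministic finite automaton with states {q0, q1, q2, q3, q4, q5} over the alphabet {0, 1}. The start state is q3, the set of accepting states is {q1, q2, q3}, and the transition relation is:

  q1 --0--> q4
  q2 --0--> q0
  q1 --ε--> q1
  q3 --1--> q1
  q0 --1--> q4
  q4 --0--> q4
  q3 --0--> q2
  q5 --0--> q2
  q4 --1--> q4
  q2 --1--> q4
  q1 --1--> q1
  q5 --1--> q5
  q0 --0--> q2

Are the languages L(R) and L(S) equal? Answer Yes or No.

Yes

Converting the expression R to a DFA (subset construction, then merging equivalent states) gives the minimal DFA with states {r0, r1, r2, r3, r4}, start state r0, accepting states {r0, r1, r2} and transitions r0: 0→r1, 1→r2; r1: 0→r3, 1→r4; r2: 0→r4, 1→r2; r3: 0→r1, 1→r4; r4: 0→r4, 1→r4.
Exploring the product automaton R × S from the start pair (r0, q3), following both machines on each input symbol, reaches 5 state pairs: (r0, q3), (r1, q2), (r2, q1), (r3, q0), (r4, q4).
R accepts in {r0, r1, r2} and S accepts in {q1, q2, q3}. In every reachable pair the two components are either both accepting — (r0, q3), (r1, q2), (r2, q1) — or both non-accepting, so no string is accepted by exactly one of the machines: L(R) \ L(S) and L(S) \ L(R) are both empty.
Hence every string is accepted by R iff it is accepted by S, and the two languages coincide.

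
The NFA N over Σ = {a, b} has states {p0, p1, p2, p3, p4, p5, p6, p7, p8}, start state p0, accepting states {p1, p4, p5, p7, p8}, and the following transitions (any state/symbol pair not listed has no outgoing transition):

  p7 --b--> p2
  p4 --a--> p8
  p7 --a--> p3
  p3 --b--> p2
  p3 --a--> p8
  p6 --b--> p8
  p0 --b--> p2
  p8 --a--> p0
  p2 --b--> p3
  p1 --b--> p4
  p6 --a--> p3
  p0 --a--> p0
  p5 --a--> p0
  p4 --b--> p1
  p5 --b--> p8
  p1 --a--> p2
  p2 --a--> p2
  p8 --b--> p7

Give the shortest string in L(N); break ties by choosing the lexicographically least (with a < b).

bba

A breadth-first search from p0 reaches an accepting state first via the path p0 → p2 → p3 → p8 on input bba.
No string of length < 3 is accepted (BFS exhausts all shorter strings without reaching an accepting state), and bba is the lexicographically least accepting string of length 3.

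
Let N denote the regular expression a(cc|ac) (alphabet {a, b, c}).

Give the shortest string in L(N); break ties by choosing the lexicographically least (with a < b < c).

aac

By inspection of the expression, no string of length less than 3 matches, and aac is the lexicographically first match of length 3.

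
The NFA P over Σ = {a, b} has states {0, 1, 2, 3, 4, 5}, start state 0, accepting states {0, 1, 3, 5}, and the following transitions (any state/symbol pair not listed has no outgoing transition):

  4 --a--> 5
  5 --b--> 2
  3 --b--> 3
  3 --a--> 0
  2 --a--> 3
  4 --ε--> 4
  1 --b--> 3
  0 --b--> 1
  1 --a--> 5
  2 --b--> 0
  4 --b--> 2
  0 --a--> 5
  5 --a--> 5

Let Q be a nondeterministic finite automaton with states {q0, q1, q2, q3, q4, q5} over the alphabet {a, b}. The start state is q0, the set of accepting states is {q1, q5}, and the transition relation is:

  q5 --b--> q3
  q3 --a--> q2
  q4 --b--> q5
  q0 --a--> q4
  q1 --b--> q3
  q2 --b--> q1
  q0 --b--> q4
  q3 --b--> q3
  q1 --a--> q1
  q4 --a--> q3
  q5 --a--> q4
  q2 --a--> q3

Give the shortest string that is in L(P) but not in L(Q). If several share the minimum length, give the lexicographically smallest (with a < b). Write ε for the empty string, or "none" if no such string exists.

The empty string ε is accepted by P but not by Q.
Since ε is the unique shortest string, it is the required witness.

ε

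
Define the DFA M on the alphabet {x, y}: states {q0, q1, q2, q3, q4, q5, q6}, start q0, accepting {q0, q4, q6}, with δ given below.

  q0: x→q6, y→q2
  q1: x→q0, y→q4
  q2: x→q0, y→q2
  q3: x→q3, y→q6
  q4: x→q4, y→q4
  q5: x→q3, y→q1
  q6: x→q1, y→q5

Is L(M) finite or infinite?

State q0 is reachable from the start and can reach an accepting state, and it lies on the cycle q0 → q2 → q0.
Traversing that cycle any number of times yields accepted strings of unbounded length, so the language is infinite.

infinite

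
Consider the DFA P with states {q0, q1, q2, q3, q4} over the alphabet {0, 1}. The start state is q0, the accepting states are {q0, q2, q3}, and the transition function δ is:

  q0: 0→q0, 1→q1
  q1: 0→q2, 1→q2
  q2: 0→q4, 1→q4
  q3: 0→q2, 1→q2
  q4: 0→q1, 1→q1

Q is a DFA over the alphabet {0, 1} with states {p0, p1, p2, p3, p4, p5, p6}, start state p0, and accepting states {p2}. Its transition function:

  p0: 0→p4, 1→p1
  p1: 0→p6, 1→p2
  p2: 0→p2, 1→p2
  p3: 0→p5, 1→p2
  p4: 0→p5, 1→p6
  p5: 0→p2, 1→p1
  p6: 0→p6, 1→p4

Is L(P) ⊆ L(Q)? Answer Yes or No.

No

The empty string ε is in L(P) but not in L(Q).
So L(P) ⊄ L(Q).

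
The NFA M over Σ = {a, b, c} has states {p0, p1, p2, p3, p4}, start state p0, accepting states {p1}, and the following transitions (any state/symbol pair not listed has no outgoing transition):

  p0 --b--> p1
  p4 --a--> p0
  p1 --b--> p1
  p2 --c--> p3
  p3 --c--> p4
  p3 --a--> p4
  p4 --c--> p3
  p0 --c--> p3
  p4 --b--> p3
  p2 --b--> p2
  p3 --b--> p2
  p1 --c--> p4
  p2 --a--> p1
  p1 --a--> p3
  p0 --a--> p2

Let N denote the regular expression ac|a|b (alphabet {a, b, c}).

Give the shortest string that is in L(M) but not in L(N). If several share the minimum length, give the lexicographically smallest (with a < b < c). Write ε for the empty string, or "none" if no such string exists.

aa

The string aa is accepted by M but not by N.
No shorter string lies in the difference, and aa is the lexicographically first length-2 string in L(M) \ L(N).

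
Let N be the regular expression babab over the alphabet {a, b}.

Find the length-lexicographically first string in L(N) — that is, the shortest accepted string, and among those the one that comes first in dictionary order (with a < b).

babab

By inspection of the expression, no string of length less than 5 matches, and babab is the lexicographically first match of length 5.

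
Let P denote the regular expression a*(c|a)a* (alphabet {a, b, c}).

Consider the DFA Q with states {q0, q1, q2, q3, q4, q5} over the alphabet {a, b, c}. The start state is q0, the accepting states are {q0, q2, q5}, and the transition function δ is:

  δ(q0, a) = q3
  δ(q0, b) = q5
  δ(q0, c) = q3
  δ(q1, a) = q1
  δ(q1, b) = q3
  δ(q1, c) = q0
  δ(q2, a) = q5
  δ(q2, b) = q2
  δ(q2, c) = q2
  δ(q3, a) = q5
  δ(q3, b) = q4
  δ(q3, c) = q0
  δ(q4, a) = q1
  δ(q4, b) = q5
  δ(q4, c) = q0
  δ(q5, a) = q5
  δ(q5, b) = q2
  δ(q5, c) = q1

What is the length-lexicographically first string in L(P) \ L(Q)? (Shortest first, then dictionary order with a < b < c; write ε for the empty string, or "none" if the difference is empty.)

The string a is accepted by P but not by Q.
No shorter string lies in the difference, and a is the lexicographically first length-1 string in L(P) \ L(Q).

a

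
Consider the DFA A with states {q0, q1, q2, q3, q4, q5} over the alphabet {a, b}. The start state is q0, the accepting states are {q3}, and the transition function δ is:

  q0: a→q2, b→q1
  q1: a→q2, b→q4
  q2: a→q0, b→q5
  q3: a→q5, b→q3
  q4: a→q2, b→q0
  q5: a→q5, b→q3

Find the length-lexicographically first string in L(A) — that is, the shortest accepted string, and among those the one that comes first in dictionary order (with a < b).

abb

A breadth-first search from q0 reaches an accepting state first via the path q0 → q2 → q5 → q3 on input abb.
No string of length < 3 is accepted (BFS exhausts all shorter strings without reaching an accepting state), and abb is the lexicographically least accepting string of length 3.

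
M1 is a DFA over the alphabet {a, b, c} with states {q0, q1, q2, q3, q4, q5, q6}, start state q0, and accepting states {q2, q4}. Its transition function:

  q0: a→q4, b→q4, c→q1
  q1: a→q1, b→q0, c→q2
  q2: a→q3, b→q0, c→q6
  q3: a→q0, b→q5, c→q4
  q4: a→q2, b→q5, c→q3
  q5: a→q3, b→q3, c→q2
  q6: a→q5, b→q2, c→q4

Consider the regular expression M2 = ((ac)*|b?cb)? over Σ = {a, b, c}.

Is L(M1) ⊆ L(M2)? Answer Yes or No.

No

The string a is in L(M1) but not in L(M2).
So L(M1) ⊄ L(M2).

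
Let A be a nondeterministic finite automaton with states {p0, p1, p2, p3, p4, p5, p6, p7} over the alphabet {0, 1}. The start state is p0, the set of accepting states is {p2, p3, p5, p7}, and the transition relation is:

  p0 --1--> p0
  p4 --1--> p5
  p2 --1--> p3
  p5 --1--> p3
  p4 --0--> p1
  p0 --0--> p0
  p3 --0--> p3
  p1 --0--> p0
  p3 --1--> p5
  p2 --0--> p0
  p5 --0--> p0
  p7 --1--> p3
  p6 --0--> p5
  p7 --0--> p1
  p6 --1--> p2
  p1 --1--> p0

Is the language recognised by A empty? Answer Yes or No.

Yes

The states reachable from the start state are {p0}.
None of the accepting states {p2, p3, p5, p7} is reachable, so no string is accepted and L(A) = ∅.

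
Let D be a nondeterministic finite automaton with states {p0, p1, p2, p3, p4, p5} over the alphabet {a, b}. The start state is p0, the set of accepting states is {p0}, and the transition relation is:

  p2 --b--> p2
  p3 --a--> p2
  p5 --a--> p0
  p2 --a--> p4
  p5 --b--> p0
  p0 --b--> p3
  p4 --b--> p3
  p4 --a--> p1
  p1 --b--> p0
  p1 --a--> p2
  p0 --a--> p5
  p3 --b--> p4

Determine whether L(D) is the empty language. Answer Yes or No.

No

The empty string ε is accepted: the run p0 ends in the accepting state p0.
Since at least one string is accepted, L(D) is not empty.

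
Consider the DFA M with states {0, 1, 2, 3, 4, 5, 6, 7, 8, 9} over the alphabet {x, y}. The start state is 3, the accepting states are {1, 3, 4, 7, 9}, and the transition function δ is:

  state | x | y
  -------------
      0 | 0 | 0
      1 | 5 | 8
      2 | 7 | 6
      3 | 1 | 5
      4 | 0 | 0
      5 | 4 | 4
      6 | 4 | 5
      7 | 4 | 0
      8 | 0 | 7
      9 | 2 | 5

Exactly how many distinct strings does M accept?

8

The useful subgraph on states {1, 3, 4, 5, 7, 8} is acyclic, so L(M) is finite; the longest accepting path visits 5 useful states, giving maximum string length 4.
Counting accepting paths from 3 by length: 1 of length 0, 1 of length 1, 2 of length 2, 3 of length 3, 1 of length 4. Total 8.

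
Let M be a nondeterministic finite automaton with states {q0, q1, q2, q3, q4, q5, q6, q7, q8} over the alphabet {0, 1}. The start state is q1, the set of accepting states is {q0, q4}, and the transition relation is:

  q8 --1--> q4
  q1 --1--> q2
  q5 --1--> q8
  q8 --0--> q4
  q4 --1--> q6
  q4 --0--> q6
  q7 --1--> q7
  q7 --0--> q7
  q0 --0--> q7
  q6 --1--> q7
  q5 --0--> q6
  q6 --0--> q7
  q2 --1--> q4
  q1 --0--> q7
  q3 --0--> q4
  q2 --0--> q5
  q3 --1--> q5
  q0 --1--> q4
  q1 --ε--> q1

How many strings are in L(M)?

The useful subgraph on states {q1, q2, q4, q5, q8} is acyclic, so L(M) is finite; the longest accepting path visits 5 useful states, giving maximum string length 4.
Counting accepting paths from q1 by length: 1 of length 2, 2 of length 4. Total 3.

3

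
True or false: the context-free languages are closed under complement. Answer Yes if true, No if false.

CFLs are closed under union, so if they were also closed under complement they would be closed under intersection by De Morgan (L₁ ∩ L₂ is the complement of the union of the complements). But {aⁿbⁿcᵐ} ∩ {aᵐbⁿcⁿ} = {aⁿbⁿcⁿ} is not context-free although both operands are.

No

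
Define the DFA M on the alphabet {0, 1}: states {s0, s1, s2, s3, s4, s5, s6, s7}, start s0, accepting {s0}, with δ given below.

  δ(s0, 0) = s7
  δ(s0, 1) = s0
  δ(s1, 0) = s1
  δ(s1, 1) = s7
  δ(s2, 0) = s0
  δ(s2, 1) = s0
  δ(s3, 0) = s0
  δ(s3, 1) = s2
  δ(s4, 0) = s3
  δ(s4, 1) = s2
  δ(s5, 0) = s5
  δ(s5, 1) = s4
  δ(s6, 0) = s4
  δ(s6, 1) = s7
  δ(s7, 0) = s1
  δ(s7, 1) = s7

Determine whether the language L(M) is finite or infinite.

infinite

State s0 is reachable from the start and can reach an accepting state, and it lies on the cycle s0 → s0.
Traversing that cycle any number of times yields accepted strings of unbounded length, so the language is infinite.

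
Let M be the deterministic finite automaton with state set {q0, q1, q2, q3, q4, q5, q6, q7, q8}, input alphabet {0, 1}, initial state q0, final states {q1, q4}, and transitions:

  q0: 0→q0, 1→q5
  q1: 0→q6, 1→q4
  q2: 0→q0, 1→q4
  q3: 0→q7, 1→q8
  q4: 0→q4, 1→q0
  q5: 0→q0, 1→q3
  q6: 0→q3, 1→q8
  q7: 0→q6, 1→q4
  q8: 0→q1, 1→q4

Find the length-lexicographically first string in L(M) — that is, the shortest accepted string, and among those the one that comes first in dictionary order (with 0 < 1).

A breadth-first search from q0 reaches an accepting state first via the path q0 → q5 → q3 → q7 → q4 on input 1101.
No string of length < 4 is accepted (BFS exhausts all shorter strings without reaching an accepting state), and 1101 is the lexicographically least accepting string of length 4.

1101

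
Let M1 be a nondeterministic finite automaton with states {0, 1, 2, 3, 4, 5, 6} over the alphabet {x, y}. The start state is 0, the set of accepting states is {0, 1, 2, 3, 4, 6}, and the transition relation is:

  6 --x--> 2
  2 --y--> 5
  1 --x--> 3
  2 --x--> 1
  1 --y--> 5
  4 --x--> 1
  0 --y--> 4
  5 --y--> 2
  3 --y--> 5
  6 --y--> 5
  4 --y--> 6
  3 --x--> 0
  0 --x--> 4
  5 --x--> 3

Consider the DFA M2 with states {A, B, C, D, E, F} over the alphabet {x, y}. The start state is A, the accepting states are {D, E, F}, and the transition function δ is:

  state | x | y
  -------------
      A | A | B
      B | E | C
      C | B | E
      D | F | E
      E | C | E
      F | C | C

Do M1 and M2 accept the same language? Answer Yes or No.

No

The empty string ε is accepted by M1 but rejected by M2.
So L(M1) ≠ L(M2).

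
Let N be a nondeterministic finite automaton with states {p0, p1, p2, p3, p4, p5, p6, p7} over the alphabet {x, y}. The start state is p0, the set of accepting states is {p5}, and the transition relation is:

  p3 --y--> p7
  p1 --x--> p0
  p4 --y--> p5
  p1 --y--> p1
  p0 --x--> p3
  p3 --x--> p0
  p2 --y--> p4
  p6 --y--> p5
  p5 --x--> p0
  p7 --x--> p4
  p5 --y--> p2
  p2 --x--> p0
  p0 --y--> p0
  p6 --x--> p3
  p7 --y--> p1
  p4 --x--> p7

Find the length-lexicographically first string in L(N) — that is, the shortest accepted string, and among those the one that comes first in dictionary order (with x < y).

A breadth-first search from p0 reaches an accepting state first via the path p0 → p3 → p7 → p4 → p5 on input xyxy.
No string of length < 4 is accepted (BFS exhausts all shorter strings without reaching an accepting state), and xyxy is the lexicographically least accepting string of length 4.

xyxy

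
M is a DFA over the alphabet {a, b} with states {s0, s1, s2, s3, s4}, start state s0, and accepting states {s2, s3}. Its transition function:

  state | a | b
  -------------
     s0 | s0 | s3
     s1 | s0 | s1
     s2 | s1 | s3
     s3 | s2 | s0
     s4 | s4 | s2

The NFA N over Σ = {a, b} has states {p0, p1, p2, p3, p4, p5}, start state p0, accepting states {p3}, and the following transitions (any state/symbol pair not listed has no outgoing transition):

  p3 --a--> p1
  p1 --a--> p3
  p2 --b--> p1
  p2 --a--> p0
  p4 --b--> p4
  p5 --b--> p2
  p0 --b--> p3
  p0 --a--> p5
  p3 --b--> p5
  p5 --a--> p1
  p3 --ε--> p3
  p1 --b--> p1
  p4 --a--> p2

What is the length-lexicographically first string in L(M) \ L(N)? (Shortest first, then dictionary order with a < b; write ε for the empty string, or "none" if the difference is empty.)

The string ab is accepted by M but not by N.
No shorter string lies in the difference, and ab is the lexicographically first length-2 string in L(M) \ L(N).

ab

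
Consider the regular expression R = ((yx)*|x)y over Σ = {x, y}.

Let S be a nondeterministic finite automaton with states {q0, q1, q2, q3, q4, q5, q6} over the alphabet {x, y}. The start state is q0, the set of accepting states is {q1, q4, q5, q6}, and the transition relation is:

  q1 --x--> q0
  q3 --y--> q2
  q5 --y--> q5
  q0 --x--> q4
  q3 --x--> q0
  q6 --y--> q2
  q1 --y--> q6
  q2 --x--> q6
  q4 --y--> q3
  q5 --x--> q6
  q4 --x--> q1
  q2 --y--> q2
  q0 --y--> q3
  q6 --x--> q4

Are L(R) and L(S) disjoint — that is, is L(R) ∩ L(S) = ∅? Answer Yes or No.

Yes

Converting the expression R to a DFA (subset construction, then merging equivalent states) gives the minimal DFA with states {r0, r1, r2, r3, r4, r5}, start state r0, accepting states {r2, r4} and transitions r0: x→r1, y→r2; r1: x→r3, y→r4; r2: x→r5, y→r3; r3: x→r3, y→r3; r4: x→r3, y→r3; r5: x→r3, y→r2.
Exploring the product automaton R × S from the start pair (r0, q0), following both machines on each input symbol, reaches 11 state pairs: (r0, q0), (r1, q4), (r2, q3), (r3, q1), (r4, q3), (r5, q0), (r3, q2), (r3, q0), (r3, q6), (r3, q4), (r3, q3).
R accepts in {r2, r4} and S accepts in {q1, q4, q5, q6}; no reachable pair has both components accepting, so no string drives both machines to acceptance simultaneously and L(R) ∩ L(S) = ∅.
So no string is accepted by both, and the intersection is empty.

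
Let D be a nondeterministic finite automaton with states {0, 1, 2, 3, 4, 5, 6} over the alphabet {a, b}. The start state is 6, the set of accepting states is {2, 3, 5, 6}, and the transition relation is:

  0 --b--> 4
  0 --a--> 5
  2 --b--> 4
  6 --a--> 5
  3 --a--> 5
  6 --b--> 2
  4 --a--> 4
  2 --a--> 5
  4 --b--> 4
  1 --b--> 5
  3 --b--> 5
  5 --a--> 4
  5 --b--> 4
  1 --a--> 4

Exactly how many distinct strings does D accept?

4

The useful subgraph on states {2, 5, 6} is acyclic, so L(D) is finite; the longest accepting path visits 3 useful states, giving maximum string length 2.
Counting accepting paths from 6 by length: 1 of length 0, 2 of length 1, 1 of length 2. Total 4.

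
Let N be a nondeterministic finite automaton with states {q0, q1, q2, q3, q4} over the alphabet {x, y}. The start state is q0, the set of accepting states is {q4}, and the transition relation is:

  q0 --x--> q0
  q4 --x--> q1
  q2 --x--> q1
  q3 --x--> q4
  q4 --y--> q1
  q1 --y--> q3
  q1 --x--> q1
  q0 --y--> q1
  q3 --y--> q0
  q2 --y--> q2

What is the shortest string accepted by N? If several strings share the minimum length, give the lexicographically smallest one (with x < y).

A breadth-first search from q0 reaches an accepting state first via the path q0 → q1 → q3 → q4 on input yyx.
No string of length < 3 is accepted (BFS exhausts all shorter strings without reaching an accepting state), and yyx is the lexicographically least accepting string of length 3.

yyx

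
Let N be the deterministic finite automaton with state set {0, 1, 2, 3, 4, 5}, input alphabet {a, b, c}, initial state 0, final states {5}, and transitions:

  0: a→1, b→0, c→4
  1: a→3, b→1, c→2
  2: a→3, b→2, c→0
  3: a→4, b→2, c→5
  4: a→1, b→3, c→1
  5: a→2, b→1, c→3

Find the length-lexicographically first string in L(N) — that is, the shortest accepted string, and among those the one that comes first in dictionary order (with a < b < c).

aac

A breadth-first search from 0 reaches an accepting state first via the path 0 → 1 → 3 → 5 on input aac.
No string of length < 3 is accepted (BFS exhausts all shorter strings without reaching an accepting state), and aac is the lexicographically least accepting string of length 3.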